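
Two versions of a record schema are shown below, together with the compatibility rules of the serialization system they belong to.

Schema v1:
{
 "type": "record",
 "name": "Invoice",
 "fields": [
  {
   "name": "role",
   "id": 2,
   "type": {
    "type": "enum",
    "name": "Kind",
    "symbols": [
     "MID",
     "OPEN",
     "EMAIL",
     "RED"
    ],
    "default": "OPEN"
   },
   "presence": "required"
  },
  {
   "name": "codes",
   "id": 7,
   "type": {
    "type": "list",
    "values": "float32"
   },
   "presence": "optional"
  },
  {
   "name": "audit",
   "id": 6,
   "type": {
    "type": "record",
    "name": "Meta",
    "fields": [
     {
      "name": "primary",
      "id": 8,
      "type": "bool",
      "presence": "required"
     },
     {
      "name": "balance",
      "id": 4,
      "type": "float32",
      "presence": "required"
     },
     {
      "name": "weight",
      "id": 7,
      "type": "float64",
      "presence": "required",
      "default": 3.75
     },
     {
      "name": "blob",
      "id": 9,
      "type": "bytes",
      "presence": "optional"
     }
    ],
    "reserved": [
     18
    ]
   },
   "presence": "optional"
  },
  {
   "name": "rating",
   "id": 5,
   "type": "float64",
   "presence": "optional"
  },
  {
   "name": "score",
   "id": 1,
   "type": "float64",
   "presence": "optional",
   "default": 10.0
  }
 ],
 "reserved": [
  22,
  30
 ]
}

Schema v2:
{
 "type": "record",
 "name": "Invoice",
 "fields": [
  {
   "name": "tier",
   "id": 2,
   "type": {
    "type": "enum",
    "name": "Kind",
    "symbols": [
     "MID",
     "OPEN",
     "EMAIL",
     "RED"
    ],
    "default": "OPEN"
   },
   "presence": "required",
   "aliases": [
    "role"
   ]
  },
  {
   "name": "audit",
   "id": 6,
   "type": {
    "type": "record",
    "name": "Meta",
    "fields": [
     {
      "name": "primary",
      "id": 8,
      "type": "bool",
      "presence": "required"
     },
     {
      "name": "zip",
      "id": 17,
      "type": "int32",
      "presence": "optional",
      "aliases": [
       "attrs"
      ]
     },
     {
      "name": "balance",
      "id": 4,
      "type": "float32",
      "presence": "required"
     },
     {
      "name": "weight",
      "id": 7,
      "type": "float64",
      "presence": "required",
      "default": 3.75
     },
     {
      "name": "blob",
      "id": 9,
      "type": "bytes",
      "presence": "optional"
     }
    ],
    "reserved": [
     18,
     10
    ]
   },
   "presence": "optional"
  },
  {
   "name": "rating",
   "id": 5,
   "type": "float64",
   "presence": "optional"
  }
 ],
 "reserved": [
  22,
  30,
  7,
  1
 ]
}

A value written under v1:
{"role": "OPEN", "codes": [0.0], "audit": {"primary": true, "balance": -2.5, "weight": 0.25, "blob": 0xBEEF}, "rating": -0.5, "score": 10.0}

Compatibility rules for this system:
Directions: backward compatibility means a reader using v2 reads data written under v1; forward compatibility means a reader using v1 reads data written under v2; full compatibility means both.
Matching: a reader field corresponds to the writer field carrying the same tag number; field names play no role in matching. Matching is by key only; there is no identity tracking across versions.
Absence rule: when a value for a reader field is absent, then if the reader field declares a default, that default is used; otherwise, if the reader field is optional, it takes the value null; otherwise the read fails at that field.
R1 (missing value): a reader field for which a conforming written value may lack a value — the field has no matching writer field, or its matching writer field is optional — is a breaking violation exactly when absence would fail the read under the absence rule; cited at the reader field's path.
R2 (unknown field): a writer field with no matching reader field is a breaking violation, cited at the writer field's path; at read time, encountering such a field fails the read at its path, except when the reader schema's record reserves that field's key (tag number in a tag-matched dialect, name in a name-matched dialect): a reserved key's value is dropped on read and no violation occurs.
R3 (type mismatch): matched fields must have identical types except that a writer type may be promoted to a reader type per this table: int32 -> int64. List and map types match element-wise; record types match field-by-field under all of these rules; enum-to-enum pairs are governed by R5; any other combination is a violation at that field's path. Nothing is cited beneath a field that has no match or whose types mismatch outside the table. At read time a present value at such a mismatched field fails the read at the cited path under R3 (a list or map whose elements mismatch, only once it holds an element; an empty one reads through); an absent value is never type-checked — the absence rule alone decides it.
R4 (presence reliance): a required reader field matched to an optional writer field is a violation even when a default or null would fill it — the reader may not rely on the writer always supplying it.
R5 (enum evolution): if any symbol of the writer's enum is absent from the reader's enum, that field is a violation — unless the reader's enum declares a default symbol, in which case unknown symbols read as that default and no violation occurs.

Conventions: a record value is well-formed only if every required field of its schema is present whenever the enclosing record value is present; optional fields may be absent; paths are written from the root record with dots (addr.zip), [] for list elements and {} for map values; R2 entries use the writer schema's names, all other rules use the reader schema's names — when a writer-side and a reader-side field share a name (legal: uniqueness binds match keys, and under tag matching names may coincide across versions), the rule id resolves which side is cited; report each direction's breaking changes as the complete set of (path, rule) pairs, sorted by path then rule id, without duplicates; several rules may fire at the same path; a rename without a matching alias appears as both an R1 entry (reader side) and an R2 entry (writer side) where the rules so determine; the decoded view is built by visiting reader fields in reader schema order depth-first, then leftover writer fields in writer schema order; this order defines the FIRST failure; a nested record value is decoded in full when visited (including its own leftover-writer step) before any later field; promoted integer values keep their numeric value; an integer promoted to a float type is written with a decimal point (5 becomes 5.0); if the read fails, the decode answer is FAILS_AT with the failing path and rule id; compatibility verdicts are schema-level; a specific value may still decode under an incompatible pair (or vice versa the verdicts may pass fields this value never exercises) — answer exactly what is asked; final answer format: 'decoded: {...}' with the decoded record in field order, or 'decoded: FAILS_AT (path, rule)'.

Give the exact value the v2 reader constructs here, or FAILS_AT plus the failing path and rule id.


arrows below run writer -> reader for Invoice
decoding the Invoice value with the v2 reader:
  tier := "OPEN" (from writer role)
  audit.primary := true
  audit.zip := null (missing; optional => null)
  audit.balance := -2.5
  audit.weight := 0.25
  audit.blob := 0xBEEF
  rating := -0.5
  writer codes: reserved -> dropped
  writer score: reserved -> dropped
  => decoded: {"tier": "OPEN", "audit": {"primary": true, "zip": null, "balance": -2.5, "weight": 0.25, "blob": 0xBEEF}, "rating": -0.5}

decoded: {"tier": "OPEN", "audit": {"primary": true, "zip": null, "balance": -2.5, "weight": 0.25, "blob": 0xBEEF}, "rating": -0.5}


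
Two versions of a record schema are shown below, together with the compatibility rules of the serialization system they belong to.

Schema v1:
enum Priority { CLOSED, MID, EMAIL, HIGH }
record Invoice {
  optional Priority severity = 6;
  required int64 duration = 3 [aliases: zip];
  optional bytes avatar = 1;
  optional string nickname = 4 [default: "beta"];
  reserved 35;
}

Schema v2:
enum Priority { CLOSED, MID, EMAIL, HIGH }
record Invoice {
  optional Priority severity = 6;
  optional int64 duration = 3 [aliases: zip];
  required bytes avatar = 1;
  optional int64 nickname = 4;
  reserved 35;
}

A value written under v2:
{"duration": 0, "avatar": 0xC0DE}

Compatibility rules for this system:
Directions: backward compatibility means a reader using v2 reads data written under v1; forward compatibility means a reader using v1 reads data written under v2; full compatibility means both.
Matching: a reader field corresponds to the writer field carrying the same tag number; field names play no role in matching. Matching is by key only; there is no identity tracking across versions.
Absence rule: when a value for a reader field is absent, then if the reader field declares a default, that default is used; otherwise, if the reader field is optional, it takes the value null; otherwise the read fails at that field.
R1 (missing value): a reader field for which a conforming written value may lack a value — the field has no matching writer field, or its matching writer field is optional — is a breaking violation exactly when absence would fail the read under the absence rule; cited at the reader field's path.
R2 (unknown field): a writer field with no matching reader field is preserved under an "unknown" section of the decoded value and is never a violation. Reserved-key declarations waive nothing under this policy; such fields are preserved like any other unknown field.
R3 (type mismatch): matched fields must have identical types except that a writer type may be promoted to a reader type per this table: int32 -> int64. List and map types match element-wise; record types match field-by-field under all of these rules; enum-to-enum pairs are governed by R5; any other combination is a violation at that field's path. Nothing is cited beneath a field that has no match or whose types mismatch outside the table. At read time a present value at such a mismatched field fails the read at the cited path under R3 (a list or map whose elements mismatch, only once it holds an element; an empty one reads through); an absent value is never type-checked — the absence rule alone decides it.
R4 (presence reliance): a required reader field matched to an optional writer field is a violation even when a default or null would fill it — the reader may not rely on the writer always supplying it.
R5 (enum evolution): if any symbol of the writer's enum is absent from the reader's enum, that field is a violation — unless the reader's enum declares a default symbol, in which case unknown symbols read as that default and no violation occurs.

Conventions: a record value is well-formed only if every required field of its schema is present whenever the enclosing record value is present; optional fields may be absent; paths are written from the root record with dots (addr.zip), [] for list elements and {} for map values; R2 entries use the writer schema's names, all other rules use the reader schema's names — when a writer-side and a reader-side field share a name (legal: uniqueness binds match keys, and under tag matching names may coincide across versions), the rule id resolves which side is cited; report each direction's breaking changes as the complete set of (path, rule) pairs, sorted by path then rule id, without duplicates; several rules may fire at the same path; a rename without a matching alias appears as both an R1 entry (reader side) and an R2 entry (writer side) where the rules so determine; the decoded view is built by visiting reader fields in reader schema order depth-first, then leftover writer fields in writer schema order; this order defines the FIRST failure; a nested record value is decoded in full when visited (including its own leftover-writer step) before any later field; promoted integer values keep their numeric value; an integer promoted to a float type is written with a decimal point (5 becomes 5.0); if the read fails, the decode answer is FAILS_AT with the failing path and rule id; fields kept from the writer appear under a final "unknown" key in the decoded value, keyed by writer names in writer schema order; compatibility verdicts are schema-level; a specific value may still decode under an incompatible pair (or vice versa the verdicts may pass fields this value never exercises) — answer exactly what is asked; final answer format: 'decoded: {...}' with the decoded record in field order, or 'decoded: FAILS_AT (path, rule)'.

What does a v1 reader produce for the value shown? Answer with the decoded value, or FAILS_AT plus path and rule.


each type pair in Invoice: writer, then reader
decode (reader v1):
  severity := null (missing; optional => null)
  duration := 0
  avatar := 0xC0DE
  nickname := "beta" (missing; default applied)
  => decoded: {"severity": null, "duration": 0, "avatar": 0xC0DE, "nickname": "beta"}
the rest of the Invoice diff is inert for this question:
  field nickname in record Invoice: type string changed to int64 (its default is dropped) -> changes Invoice's schema-level verdicts only — the decode of this value is the same
  field duration in record Invoice: required changed to optional -> changes Invoice's schema-level verdicts only — the decode of this value is the same
  field avatar in record Invoice: optional changed to required -> changes Invoice's schema-level verdicts only — the decode of this value is the same

decoded: {"severity": null, "duration": 0, "avatar": 0xC0DE, "nickname": "beta"}


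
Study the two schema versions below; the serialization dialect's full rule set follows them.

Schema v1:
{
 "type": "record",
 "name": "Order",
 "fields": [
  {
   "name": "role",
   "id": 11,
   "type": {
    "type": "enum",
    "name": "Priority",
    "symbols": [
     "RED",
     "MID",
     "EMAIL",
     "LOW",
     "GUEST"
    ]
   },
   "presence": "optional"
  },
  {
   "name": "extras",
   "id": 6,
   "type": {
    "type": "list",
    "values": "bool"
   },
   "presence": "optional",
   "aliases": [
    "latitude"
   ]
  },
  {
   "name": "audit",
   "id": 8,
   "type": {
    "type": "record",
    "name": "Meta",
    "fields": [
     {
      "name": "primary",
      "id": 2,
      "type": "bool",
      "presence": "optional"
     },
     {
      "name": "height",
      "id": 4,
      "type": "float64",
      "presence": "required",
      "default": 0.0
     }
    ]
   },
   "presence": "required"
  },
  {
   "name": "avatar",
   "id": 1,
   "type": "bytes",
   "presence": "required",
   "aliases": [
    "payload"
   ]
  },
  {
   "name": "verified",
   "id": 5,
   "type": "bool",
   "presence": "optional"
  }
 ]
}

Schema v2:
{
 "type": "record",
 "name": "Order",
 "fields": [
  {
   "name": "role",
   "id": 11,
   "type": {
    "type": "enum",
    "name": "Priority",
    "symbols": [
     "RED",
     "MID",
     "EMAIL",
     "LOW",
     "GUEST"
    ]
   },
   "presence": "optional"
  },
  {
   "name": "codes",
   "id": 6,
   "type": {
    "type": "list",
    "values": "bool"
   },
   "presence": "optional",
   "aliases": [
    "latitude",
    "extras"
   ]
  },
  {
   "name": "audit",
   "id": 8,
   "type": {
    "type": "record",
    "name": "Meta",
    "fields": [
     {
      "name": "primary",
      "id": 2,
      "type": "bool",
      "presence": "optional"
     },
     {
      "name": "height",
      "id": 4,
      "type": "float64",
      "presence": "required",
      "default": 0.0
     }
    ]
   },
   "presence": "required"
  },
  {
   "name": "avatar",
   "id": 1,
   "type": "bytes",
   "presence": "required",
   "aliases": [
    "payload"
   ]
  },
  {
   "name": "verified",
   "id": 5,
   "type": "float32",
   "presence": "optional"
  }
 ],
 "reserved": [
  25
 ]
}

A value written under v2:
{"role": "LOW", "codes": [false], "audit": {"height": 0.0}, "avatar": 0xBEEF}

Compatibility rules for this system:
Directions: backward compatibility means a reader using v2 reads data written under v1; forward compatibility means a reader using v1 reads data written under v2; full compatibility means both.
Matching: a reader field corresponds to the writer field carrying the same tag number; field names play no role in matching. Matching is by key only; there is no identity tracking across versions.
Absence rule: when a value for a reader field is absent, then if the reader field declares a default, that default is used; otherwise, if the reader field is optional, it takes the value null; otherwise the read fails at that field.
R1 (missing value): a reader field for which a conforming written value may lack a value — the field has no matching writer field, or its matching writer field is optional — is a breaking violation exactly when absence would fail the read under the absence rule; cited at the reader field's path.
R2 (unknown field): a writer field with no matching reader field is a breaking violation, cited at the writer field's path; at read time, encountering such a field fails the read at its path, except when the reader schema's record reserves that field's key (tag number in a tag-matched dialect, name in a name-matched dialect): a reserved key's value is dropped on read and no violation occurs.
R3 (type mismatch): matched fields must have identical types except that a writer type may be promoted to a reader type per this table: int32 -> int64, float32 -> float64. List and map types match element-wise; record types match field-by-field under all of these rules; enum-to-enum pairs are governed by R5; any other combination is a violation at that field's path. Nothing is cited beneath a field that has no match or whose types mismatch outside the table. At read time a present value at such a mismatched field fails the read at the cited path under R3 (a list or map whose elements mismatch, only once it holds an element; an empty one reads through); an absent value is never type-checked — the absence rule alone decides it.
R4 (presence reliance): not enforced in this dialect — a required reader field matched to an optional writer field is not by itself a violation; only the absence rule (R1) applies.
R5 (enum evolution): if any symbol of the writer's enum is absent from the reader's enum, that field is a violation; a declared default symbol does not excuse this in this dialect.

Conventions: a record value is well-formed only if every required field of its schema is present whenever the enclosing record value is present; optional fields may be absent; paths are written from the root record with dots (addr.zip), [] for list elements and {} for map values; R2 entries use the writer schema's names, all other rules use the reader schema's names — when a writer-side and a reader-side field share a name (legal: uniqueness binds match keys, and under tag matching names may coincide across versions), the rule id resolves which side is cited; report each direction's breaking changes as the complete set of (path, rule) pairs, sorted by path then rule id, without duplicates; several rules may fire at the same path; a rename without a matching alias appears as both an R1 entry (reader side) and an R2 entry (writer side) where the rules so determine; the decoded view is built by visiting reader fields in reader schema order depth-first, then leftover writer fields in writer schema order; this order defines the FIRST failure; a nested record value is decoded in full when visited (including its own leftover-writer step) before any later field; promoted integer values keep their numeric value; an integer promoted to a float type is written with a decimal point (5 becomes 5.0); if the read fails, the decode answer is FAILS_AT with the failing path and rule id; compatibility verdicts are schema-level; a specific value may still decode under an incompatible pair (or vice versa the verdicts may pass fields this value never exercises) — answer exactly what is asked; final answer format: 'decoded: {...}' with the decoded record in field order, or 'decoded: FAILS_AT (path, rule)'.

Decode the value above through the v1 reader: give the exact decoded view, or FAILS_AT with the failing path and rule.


decoded: {"role": "LOW", "extras": [false], "audit": {"primary": null, "height": 0.0}, "avatar": 0xBEEF, "verified": null}

each type pair in Order: writer, then reader
decoding the Order value with the v1 reader:
  role := "LOW"
  extras := [false] (from writer codes)
  audit.primary := null (not supplied -> null)
  audit.height := 0.0
  avatar := 0xBEEF
  verified := null (not supplied -> null)
  => decoded: {"role": "LOW", "extras": [false], "audit": {"primary": null, "height": 0.0}, "avatar": 0xBEEF, "verified": null}
checking off the Order differences that do not matter here:
  field verified in record Order: type bool changed to float32 -> schema-level compatibility only; this Order value's decode is unchanged
  renamed field extras to codes in record Order (alias extras declared on the renamed field) -> inert under this dialect — no rule fires on Order and the result does not move


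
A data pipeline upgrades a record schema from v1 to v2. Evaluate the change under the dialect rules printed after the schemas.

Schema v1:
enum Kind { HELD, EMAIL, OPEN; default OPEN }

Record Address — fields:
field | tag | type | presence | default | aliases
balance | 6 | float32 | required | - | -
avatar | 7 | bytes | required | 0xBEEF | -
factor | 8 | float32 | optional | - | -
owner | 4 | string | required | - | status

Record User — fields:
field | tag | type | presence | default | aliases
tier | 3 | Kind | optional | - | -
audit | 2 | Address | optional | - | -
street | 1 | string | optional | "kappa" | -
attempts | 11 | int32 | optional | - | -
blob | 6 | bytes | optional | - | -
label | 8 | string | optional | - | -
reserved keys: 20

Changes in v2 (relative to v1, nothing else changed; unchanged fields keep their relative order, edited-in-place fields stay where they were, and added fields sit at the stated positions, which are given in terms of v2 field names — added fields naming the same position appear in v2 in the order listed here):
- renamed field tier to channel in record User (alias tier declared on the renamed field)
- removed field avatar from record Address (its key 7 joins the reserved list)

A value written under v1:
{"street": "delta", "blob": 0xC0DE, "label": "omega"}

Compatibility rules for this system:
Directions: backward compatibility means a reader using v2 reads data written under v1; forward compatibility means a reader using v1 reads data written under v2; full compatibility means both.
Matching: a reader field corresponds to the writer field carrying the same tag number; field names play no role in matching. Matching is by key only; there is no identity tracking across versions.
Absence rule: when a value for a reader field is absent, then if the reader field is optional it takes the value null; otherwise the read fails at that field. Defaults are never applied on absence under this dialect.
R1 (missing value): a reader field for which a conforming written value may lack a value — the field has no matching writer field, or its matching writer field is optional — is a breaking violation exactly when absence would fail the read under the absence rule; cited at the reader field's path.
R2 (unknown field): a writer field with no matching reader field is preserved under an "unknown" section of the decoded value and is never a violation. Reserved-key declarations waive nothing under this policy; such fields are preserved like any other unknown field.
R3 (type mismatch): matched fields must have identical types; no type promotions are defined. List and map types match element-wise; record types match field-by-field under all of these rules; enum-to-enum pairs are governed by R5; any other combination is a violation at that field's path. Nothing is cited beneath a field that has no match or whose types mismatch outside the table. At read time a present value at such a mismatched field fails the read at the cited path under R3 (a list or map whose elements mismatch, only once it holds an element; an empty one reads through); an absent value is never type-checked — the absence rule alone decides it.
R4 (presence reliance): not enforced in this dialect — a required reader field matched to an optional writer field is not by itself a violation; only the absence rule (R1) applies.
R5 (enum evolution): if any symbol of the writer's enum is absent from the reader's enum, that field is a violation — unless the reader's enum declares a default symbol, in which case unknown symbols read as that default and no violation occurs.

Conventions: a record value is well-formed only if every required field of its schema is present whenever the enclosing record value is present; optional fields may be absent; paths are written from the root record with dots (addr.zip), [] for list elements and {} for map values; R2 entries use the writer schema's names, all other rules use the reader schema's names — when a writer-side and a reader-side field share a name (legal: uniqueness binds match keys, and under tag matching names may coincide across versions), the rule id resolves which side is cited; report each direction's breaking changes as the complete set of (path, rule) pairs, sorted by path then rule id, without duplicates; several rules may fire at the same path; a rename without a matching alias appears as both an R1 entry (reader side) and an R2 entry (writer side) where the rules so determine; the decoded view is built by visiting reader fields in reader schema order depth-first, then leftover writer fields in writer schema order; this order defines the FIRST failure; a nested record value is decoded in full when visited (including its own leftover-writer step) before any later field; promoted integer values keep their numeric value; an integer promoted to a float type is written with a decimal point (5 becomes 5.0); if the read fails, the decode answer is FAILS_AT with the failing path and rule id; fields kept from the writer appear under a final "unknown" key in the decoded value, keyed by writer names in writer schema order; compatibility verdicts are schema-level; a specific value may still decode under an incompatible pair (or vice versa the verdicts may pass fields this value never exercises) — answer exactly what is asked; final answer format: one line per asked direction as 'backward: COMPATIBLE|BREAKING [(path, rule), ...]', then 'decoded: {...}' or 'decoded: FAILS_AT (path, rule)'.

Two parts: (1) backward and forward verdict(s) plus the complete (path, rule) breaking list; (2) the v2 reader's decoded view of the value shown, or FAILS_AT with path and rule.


in User below, arrows point writer -> reader
backward on User — v2 reading data written by v1:
  writer optional, Kind -> Kind: reader channel maps from writer tier
  writer optional, Address -> Address: reader audit maps from writer audit
  writer optional, string -> string: reader street maps from writer street
  writer optional, int32 -> int32: reader attempts maps from writer attempts
  writer optional, bytes -> bytes: reader blob maps from writer blob
  writer optional, string -> string: reader label maps from writer label
  writer required, float32 -> float32: reader audit.balance maps from writer audit.balance
  writer optional, float32 -> float32: reader audit.factor maps from writer audit.factor
  writer required, string -> string: reader audit.owner maps from writer audit.owner
  writer audit.avatar: unknown to reader
  nothing fires on User: backward is COMPATIBLE
forward on User — v1 reading data written by v2:
  writer optional, Kind -> Kind: reader tier maps from writer channel
  writer optional, Address -> Address: reader audit maps from writer audit
  writer optional, string -> string: reader street maps from writer street
  writer optional, int32 -> int32: reader attempts maps from writer attempts
  writer optional, bytes -> bytes: reader blob maps from writer blob
  writer optional, string -> string: reader label maps from writer label
  writer required, float32 -> float32: reader audit.balance maps from writer audit.balance
  audit.avatar has no writer counterpart
  writer optional, float32 -> float32: reader audit.factor maps from writer audit.factor
  writer required, string -> string: reader audit.owner maps from writer audit.owner
  rule R1 violated at audit.avatar
  => forward: BREAKING (1)
decode walk for User under reader schema v2:
  channel := null (absent, optional -> null)
  audit := null (absent, optional -> null)
  street := "delta"
  attempts := null (absent, optional -> null)
  blob := 0xC0DE
  label := "omega"
  => decoded: {"channel": null, "audit": null, "street": "delta", "attempts": null, "blob": 0xC0DE, "label": "omega"}

backward: COMPATIBLE []; forward: BREAKING [(audit.avatar, R1)]; decoded: {"channel": null, "audit": null, "street": "delta", "attempts": null, "blob": 0xC0DE, "label": "omega"}


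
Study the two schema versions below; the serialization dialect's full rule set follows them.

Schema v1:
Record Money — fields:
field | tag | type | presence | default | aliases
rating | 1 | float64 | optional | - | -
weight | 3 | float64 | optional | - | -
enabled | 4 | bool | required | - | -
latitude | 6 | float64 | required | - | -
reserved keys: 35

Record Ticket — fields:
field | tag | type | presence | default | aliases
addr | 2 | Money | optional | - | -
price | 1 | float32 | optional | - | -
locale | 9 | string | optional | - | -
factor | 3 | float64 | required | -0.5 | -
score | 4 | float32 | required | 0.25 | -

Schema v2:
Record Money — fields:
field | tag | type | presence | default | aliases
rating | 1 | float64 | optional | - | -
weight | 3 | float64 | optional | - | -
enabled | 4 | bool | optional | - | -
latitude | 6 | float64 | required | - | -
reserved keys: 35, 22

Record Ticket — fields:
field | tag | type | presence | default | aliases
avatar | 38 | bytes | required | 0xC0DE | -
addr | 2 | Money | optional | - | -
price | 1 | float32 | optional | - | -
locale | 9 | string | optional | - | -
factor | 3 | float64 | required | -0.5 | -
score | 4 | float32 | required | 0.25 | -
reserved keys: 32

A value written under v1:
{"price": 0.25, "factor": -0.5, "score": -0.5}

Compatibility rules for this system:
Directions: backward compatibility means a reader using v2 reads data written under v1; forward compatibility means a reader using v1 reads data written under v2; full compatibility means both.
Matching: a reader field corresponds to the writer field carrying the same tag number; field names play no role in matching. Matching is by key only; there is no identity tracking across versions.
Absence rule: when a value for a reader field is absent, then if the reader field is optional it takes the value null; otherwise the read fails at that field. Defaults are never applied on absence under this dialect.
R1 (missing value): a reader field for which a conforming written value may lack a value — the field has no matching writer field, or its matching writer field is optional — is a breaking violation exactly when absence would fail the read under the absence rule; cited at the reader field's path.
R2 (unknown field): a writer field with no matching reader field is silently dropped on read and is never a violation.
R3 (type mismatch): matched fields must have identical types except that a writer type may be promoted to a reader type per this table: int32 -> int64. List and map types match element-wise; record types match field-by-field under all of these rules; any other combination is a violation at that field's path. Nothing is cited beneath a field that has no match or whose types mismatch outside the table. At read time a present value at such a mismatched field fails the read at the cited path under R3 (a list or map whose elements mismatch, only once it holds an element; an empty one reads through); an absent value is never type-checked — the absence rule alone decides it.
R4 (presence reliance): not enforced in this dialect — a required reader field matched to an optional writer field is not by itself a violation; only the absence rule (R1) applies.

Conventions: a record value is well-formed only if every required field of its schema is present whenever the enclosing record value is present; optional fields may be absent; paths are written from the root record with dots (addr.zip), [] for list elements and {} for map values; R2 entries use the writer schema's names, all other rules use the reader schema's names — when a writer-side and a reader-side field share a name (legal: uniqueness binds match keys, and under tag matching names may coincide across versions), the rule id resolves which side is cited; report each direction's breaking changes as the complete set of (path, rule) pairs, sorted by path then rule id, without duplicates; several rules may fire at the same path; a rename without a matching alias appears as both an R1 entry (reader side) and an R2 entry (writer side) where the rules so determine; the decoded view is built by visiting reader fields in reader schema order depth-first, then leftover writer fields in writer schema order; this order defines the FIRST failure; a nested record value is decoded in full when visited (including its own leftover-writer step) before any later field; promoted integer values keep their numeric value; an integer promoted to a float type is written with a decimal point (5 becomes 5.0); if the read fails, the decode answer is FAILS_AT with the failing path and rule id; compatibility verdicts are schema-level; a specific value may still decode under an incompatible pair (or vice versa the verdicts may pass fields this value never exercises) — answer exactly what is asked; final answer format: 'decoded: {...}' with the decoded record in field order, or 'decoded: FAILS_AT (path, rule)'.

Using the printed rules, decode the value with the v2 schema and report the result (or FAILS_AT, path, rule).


each type pair in Ticket: writer, then reader
decode (reader v2):
  read fails at avatar under R1 (no fill)
  => FAILS_AT (avatar, R1)
the rest of the Ticket diff is inert for this question:
  field enabled in record Money: required changed to optional -> matters for Ticket compatibility verdicts, not for this value's decode

decoded: FAILS_AT (avatar, R1)


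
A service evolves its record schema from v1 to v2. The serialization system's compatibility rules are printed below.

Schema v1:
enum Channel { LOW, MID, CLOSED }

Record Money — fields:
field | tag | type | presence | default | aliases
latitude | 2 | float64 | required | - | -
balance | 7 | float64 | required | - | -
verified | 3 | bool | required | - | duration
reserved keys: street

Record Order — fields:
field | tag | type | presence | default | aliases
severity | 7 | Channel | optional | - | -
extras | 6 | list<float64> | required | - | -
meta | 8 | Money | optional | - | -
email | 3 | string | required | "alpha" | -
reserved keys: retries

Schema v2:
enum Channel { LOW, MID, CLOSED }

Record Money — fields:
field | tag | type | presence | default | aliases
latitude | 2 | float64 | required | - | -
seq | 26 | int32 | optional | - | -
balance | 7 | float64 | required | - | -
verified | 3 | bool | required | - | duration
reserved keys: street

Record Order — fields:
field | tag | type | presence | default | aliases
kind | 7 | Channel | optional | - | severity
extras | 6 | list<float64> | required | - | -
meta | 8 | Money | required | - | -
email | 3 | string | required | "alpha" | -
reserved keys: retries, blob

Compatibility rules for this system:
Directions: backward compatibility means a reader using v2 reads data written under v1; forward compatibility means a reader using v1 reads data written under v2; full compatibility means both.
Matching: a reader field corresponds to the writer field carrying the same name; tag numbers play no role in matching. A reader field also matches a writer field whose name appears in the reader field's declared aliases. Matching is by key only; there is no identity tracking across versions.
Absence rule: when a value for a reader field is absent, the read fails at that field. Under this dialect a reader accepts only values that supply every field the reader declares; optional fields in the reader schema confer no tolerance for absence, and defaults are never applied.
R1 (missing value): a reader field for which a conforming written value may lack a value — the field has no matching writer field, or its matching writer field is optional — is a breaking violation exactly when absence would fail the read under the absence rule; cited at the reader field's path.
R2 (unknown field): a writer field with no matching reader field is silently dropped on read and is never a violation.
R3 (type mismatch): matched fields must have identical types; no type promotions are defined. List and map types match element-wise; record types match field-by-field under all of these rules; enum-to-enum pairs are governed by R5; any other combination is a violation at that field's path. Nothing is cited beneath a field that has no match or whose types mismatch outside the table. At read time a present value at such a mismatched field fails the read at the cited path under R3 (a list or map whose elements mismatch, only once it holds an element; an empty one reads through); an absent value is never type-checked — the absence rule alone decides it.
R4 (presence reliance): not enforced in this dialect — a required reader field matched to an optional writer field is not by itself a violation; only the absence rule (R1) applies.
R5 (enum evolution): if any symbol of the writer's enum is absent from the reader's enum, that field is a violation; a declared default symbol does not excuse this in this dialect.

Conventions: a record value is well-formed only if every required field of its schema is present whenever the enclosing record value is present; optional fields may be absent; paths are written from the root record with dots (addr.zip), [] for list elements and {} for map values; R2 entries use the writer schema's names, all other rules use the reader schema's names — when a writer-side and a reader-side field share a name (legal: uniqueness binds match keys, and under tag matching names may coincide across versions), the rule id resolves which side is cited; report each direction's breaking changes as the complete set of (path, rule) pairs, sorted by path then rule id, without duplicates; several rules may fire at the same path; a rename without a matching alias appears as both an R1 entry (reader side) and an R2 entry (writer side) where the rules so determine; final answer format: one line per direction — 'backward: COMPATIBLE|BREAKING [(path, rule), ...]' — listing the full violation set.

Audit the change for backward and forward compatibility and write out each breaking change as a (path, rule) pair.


each type pair in Order: writer, then reader
backward on Order — v2 reading data written by v1:
  writer optional, Channel -> Channel: reader kind maps from writer severity
  writer required, list<float64> -> list<float64>: reader extras maps from writer extras
  writer optional, Money -> Money: reader meta maps from writer meta
  writer required, string -> string: reader email maps from writer email
  writer required, float64 -> float64: reader meta.latitude maps from writer meta.latitude
  meta.seq: no writer match
  writer required, float64 -> float64: reader meta.balance maps from writer meta.balance
  writer required, bool -> bool: reader meta.verified maps from writer meta.verified
  rule R1 violated at kind
  rule R1 violated at meta
  rule R1 violated at meta.seq
  => 3 violation(s): backward is BREAKING for Order
forward on Order — v1 reading data written by v2:
  severity: no writer match
  writer required, list<float64> -> list<float64>: reader extras maps from writer extras
  writer required, Money -> Money: reader meta maps from writer meta
  writer required, string -> string: reader email maps from writer email
  kind (writer side), unknown to reader
  writer required, float64 -> float64: reader meta.latitude maps from writer meta.latitude
  writer required, float64 -> float64: reader meta.balance maps from writer meta.balance
  writer required, bool -> bool: reader meta.verified maps from writer meta.verified
  meta.seq (writer side), unknown to reader
  rule R1 violated at severity
  => 1 violation(s): forward is BREAKING for Order

backward: BREAKING [(kind, R1), (meta, R1), (meta.seq, R1)]; forward: BREAKING [(severity, R1)]
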